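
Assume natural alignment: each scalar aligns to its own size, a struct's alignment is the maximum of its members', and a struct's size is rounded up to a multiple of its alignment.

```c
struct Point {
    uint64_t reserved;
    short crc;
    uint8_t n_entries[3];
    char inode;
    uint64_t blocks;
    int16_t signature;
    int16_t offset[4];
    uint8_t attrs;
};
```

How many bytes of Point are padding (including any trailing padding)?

reserved at 0 (size 8, align 8) → ends 8
crc at 8 (size 2, align 2) → ends 10
n_entries at 10 (size 3, align 1) → ends 13
inode at 13 (size 1, align 1) → ends 14
pad 2 to align 8 for blocks
blocks at 16 (size 8, align 8) → ends 24
signature at 24 (size 2, align 2) → ends 26
offset at 26 (size 8, align 2) → ends 34
attrs at 34 (size 1, align 1) → ends 35
tail pad 5 to reach multiple of 8
total 40 bytes, alignment 8
data bytes 33, size 40 → padding 7

7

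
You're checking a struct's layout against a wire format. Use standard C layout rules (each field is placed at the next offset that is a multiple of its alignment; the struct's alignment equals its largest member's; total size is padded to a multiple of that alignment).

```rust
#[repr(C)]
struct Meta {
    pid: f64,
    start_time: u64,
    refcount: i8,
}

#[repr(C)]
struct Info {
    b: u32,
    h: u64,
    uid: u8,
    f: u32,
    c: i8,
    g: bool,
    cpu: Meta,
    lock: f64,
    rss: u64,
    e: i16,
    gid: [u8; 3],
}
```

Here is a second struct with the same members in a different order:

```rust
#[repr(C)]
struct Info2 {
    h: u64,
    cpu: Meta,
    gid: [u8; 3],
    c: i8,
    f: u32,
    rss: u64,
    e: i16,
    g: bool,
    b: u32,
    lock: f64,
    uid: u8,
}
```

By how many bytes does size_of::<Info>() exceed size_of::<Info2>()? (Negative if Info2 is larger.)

8

Meta: @0: pid [8B, align 8] → 8; @8: start_time [8B, align 8] → 16; @16: refcount [1B, align 1] → 17; +7 tail pad (align 8); size 24, align 8
@0: b [4B, align 4] → 4
+4 pad (align 8)
@8: h [8B, align 8] → 16
@16: uid [1B, align 1] → 17
+3 pad (align 4)
@20: f [4B, align 4] → 24
@24: c [1B, align 1] → 25
@25: g [1B, align 1] → 26
+6 pad (align 8)
@32: cpu [24B, align 8] → 56
@56: lock [8B, align 8] → 64
@64: rss [8B, align 8] → 72
@72: e [2B, align 2] → 74
@74: gid [3B, align 1] → 77
+3 tail pad (align 8)
size 80, align 8
— Info2 —
@0: h [8B, align 8] → 8
@8: cpu [24B, align 8] → 32
@32: gid [3B, align 1] → 35
@35: c [1B, align 1] → 36
@36: f [4B, align 4] → 40
@40: rss [8B, align 8] → 48
@48: e [2B, align 2] → 50
@50: g [1B, align 1] → 51
+1 pad (align 4)
@52: b [4B, align 4] → 56
@56: lock [8B, align 8] → 64
@64: uid [1B, align 1] → 65
+7 tail pad (align 8)
size 72, align 8
80 − 72 = 8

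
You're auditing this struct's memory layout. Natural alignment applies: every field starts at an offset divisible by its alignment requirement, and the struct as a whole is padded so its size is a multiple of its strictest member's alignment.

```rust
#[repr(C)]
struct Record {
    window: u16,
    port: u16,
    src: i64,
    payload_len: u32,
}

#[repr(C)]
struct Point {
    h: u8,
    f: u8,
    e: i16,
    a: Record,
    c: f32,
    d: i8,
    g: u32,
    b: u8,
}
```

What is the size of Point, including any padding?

Record: 0..2  window  (2B, 2-aligned); 2..4  port  (2B, 2-aligned); 4..8  -- padding (4B); 8..16  src  (8B, 8-aligned); 16..20  payload_len  (4B, 4-aligned); 20..24  -- tail padding (4B); sizeof = 24, alignof = 8
0..1  h  (1B, 1-aligned)
1..2  f  (1B, 1-aligned)
2..4  e  (2B, 2-aligned)
4..8  -- padding (4B)
8..32  a  (24B, 8-aligned)
32..36  c  (4B, 4-aligned)
36..37  d  (1B, 1-aligned)
37..40  -- padding (3B)
40..44  g  (4B, 4-aligned)
44..45  b  (1B, 1-aligned)
45..48  -- tail padding (3B)
sizeof = 48, alignof = 8

48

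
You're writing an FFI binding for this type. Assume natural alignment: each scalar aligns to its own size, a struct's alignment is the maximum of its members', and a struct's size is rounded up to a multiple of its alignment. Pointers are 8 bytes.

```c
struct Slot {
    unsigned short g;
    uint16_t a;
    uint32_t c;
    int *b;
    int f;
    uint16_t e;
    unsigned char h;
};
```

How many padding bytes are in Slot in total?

1

@0: g [2B, align 2] → 2
@2: a [2B, align 2] → 4
@4: c [4B, align 4] → 8
@8: b [8B, align 8] → 16
@16: f [4B, align 4] → 20
@20: e [2B, align 2] → 22
@22: h [1B, align 1] → 23
+1 tail pad (align 8)
size 24, align 8
data bytes 23, size 24 → padding 1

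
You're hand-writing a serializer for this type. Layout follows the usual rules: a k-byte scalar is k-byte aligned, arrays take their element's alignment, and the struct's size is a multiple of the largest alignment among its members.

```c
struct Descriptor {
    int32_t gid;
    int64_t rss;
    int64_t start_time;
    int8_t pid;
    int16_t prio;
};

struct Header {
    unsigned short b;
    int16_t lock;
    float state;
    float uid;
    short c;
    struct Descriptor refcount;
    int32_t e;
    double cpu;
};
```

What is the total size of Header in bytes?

64 bytes

Descriptor: 0..4  gid  (4B, 4-aligned); 4..8  -- padding (4B); 8..16  rss  (8B, 8-aligned); 16..24  start_time  (8B, 8-aligned); 24..25  pid  (1B, 1-aligned); 25..26  -- padding (1B); 26..28  prio  (2B, 2-aligned); 28..32  -- tail padding (4B); sizeof = 32, alignof = 8
0..2  b  (2B, 2-aligned)
2..4  lock  (2B, 2-aligned)
4..8  state  (4B, 4-aligned)
8..12  uid  (4B, 4-aligned)
12..14  c  (2B, 2-aligned)
14..16  -- padding (2B)
16..48  refcount  (32B, 8-aligned)
48..52  e  (4B, 4-aligned)
52..56  -- padding (4B)
56..64  cpu  (8B, 8-aligned)
sizeof = 64, alignof = 8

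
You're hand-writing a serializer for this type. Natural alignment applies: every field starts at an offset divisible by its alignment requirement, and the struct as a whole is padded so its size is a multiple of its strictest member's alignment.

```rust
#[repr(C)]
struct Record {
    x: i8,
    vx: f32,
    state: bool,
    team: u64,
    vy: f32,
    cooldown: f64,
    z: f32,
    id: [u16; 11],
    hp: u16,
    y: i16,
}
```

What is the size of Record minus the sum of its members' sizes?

0..1  x  (1B, 1-aligned)
1..4  -- padding (3B)
4..8  vx  (4B, 4-aligned)
8..9  state  (1B, 1-aligned)
9..16  -- padding (7B)
16..24  team  (8B, 8-aligned)
24..28  vy  (4B, 4-aligned)
28..32  -- padding (4B)
32..40  cooldown  (8B, 8-aligned)
40..44  z  (4B, 4-aligned)
44..66  id  (22B, 2-aligned)
66..68  hp  (2B, 2-aligned)
68..70  y  (2B, 2-aligned)
70..72  -- tail padding (2B)
sizeof = 72, alignof = 8
data bytes 56, size 72 → padding 16

16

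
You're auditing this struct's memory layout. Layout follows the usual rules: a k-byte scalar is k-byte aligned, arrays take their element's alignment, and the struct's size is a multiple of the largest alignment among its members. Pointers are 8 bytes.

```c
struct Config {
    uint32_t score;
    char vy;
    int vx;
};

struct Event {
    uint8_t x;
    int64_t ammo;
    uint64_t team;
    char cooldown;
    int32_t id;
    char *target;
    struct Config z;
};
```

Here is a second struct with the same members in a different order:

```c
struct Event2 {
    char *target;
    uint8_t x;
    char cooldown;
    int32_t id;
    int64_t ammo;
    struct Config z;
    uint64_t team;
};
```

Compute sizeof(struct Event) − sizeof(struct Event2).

8

Config: @0: score [4B, align 4] → 4; @4: vy [1B, align 1] → 5; +3 pad (align 4); @8: vx [4B, align 4] → 12; size 12, align 4
@0: x [1B, align 1] → 1
+7 pad (align 8)
@8: ammo [8B, align 8] → 16
@16: team [8B, align 8] → 24
@24: cooldown [1B, align 1] → 25
+3 pad (align 4)
@28: id [4B, align 4] → 32
@32: target [8B, align 8] → 40
@40: z [12B, align 4] → 52
+4 tail pad (align 8)
size 56, align 8
— Event2 —
@0: target [8B, align 8] → 8
@8: x [1B, align 1] → 9
@9: cooldown [1B, align 1] → 10
+2 pad (align 4)
@12: id [4B, align 4] → 16
@16: ammo [8B, align 8] → 24
@24: z [12B, align 4] → 36
+4 pad (align 8)
@40: team [8B, align 8] → 48
size 48, align 8
56 − 48 = 8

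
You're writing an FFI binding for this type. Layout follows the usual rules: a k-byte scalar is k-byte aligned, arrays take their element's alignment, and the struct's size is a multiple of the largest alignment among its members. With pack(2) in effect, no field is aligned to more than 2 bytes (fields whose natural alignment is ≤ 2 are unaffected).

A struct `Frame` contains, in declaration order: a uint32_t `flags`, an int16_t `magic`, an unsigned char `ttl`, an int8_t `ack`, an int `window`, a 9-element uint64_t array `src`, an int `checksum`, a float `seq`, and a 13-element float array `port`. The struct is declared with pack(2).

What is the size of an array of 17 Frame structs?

2448

0..4  flags  (4B, 2-aligned)
4..6  magic  (2B, 2-aligned)
6..7  ttl  (1B, 1-aligned)
7..8  ack  (1B, 1-aligned)
8..12  window  (4B, 2-aligned)
12..84  src  (72B, 2-aligned)
84..88  checksum  (4B, 2-aligned)
88..92  seq  (4B, 2-aligned)
92..144  port  (52B, 2-aligned)
sizeof = 144, alignof = 2
array of 17: 17 × 144 = 2448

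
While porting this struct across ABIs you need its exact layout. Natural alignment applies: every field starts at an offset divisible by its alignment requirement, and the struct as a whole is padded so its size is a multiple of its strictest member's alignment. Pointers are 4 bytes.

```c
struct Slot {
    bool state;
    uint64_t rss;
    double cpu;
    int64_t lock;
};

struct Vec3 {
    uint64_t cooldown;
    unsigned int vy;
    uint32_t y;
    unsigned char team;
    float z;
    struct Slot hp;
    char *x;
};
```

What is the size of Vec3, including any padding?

64 bytes

Slot: state at 0 (size 1, align 1) → ends 1; pad 7 to align 8 for rss; rss at 8 (size 8, align 8) → ends 16; cpu at 16 (size 8, align 8) → ends 24; lock at 24 (size 8, align 8) → ends 32; total 32 bytes, alignment 8
cooldown at 0 (size 8, align 8) → ends 8
vy at 8 (size 4, align 4) → ends 12
y at 12 (size 4, align 4) → ends 16
team at 16 (size 1, align 1) → ends 17
pad 3 to align 4 for z
z at 20 (size 4, align 4) → ends 24
hp at 24 (size 32, align 8) → ends 56
x at 56 (size 4, align 4) → ends 60
tail pad 4 to reach multiple of 8
total 64 bytes, alignment 8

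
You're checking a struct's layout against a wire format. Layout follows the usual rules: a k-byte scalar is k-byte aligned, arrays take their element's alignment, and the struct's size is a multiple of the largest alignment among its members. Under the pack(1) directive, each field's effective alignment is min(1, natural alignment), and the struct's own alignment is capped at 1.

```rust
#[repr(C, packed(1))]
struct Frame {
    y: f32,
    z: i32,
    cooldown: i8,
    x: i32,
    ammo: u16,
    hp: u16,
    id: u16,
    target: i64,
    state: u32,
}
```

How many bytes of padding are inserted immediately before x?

@0: y [4B, align 1] → 4
@4: z [4B, align 1] → 8
@8: cooldown [1B, align 1] → 9
@9: x [4B, align 1] → 13

0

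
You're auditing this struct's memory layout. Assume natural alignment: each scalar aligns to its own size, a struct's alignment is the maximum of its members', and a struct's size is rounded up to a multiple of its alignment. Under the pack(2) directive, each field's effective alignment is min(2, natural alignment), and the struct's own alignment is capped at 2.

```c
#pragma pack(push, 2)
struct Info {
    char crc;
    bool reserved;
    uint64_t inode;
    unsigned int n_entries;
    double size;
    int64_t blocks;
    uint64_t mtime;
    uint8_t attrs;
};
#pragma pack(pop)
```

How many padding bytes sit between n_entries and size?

0

0..1  crc  (1B, 1-aligned)
1..2  reserved  (1B, 1-aligned)
2..10  inode  (8B, 2-aligned)
10..14  n_entries  (4B, 2-aligned)
14..22  size  (8B, 2-aligned)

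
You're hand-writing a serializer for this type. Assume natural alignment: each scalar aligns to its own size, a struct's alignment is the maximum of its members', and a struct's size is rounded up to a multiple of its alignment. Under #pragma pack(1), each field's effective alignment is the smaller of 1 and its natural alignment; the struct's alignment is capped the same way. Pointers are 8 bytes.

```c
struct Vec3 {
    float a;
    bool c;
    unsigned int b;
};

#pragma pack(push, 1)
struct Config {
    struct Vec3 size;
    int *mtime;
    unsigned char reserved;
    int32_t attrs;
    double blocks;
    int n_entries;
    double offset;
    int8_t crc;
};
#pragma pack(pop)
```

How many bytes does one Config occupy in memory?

Vec3: a at 0 (size 4, align 4) → ends 4; c at 4 (size 1, align 1) → ends 5; pad 3 to align 4 for b; b at 8 (size 4, align 4) → ends 12; total 12 bytes, alignment 4
size at 0 (size 12, align 1) → ends 12
mtime at 12 (size 8, align 1) → ends 20
reserved at 20 (size 1, align 1) → ends 21
attrs at 21 (size 4, align 1) → ends 25
blocks at 25 (size 8, align 1) → ends 33
n_entries at 33 (size 4, align 1) → ends 37
offset at 37 (size 8, align 1) → ends 45
crc at 45 (size 1, align 1) → ends 46
total 46 bytes, alignment 1

46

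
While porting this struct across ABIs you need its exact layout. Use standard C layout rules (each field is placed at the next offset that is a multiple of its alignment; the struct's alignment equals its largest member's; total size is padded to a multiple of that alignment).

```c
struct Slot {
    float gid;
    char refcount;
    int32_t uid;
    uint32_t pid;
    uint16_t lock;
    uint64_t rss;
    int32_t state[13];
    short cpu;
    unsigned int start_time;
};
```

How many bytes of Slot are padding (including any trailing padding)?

15

0..4  gid  (4B, 4-aligned)
4..5  refcount  (1B, 1-aligned)
5..8  -- padding (3B)
8..12  uid  (4B, 4-aligned)
12..16  pid  (4B, 4-aligned)
16..18  lock  (2B, 2-aligned)
18..24  -- padding (6B)
24..32  rss  (8B, 8-aligned)
32..84  state  (52B, 4-aligned)
84..86  cpu  (2B, 2-aligned)
86..88  -- padding (2B)
88..92  start_time  (4B, 4-aligned)
92..96  -- tail padding (4B)
sizeof = 96, alignof = 8
data bytes 81, size 96 → padding 15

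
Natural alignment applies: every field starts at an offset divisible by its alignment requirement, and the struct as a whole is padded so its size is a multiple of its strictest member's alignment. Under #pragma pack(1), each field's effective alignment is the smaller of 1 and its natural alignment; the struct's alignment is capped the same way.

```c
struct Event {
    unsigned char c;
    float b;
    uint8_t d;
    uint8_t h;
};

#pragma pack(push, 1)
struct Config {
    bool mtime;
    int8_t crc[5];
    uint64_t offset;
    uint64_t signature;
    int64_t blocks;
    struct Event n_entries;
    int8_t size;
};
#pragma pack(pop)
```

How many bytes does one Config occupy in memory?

43 bytes

Event: 0..1  c  (1B, 1-aligned); 1..4  -- padding (3B); 4..8  b  (4B, 4-aligned); 8..9  d  (1B, 1-aligned); 9..10  h  (1B, 1-aligned); 10..12  -- tail padding (2B); sizeof = 12, alignof = 4
0..1  mtime  (1B, 1-aligned)
1..6  crc  (5B, 1-aligned)
6..14  offset  (8B, 1-aligned)
14..22  signature  (8B, 1-aligned)
22..30  blocks  (8B, 1-aligned)
30..42  n_entries  (12B, 1-aligned)
42..43  size  (1B, 1-aligned)
sizeof = 43, alignof = 1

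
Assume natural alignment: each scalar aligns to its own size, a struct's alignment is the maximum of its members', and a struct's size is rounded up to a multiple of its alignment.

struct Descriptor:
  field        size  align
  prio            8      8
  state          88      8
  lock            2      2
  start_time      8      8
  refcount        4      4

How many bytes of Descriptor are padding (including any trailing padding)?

prio at 0 (size 8, align 8) → ends 8
state at 8 (size 88, align 8) → ends 96
lock at 96 (size 2, align 2) → ends 98
pad 6 to align 8 for start_time
start_time at 104 (size 8, align 8) → ends 112
refcount at 112 (size 4, align 4) → ends 116
tail pad 4 to reach multiple of 8
total 120 bytes, alignment 8
data bytes 110, size 120 → padding 10

10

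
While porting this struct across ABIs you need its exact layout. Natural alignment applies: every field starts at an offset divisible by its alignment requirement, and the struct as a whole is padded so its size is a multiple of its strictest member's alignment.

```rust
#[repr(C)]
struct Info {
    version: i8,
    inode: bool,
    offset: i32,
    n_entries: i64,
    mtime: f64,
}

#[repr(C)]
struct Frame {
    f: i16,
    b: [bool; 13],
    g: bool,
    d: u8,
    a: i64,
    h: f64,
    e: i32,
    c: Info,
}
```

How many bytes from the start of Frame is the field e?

40

Info: @0: version [1B, align 1] → 1; @1: inode [1B, align 1] → 2; +2 pad (align 4); @4: offset [4B, align 4] → 8; @8: n_entries [8B, align 8] → 16; @16: mtime [8B, align 8] → 24; size 24, align 8
@0: f [2B, align 2] → 2
@2: b [13B, align 1] → 15
@15: g [1B, align 1] → 16
@16: d [1B, align 1] → 17
+7 pad (align 8)
@24: a [8B, align 8] → 32
@32: h [8B, align 8] → 40
@40: e [4B, align 4] → 44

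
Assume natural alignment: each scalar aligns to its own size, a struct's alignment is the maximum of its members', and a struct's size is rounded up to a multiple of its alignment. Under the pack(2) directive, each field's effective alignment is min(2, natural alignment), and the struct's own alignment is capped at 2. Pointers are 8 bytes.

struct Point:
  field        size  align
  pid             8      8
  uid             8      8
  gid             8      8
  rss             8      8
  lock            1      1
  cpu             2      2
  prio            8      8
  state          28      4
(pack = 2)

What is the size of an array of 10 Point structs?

@0: pid [8B, align 2] → 8
@8: uid [8B, align 2] → 16
@16: gid [8B, align 2] → 24
@24: rss [8B, align 2] → 32
@32: lock [1B, align 1] → 33
+1 pad (align 2)
@34: cpu [2B, align 2] → 36
@36: prio [8B, align 2] → 44
@44: state [28B, align 2] → 72
size 72, align 2
array of 10: 10 × 72 = 720

720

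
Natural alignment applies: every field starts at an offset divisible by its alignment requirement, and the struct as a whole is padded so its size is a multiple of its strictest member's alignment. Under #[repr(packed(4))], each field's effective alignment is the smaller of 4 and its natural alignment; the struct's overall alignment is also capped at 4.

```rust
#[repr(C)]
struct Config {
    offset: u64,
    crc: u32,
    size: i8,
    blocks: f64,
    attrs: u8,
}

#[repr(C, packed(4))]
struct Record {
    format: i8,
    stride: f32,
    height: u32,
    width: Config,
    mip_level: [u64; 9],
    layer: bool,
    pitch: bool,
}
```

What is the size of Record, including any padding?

Config: offset at 0 (size 8, align 8) → ends 8; crc at 8 (size 4, align 4) → ends 12; size at 12 (size 1, align 1) → ends 13; pad 3 to align 8 for blocks; blocks at 16 (size 8, align 8) → ends 24; attrs at 24 (size 1, align 1) → ends 25; tail pad 7 to reach multiple of 8; total 32 bytes, alignment 8
format at 0 (size 1, align 1) → ends 1
pad 3 to align 4 for stride
stride at 4 (size 4, align 4) → ends 8
height at 8 (size 4, align 4) → ends 12
width at 12 (size 32, align 4) → ends 44
mip_level at 44 (size 72, align 4) → ends 116
layer at 116 (size 1, align 1) → ends 117
pitch at 117 (size 1, align 1) → ends 118
tail pad 2 to reach multiple of 4
total 120 bytes, alignment 4

120 bytes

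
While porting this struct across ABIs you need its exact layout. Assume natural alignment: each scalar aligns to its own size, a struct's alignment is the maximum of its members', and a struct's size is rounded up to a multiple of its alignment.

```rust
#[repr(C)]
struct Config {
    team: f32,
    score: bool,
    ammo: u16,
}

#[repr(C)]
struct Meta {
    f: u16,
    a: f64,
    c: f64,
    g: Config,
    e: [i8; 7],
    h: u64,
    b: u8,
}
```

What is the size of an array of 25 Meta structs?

Config: team at 0 (size 4, align 4) → ends 4; score at 4 (size 1, align 1) → ends 5; pad 1 to align 2 for ammo; ammo at 6 (size 2, align 2) → ends 8; total 8 bytes, alignment 4
f at 0 (size 2, align 2) → ends 2
pad 6 to align 8 for a
a at 8 (size 8, align 8) → ends 16
c at 16 (size 8, align 8) → ends 24
g at 24 (size 8, align 4) → ends 32
e at 32 (size 7, align 1) → ends 39
pad 1 to align 8 for h
h at 40 (size 8, align 8) → ends 48
b at 48 (size 1, align 1) → ends 49
tail pad 7 to reach multiple of 8
total 56 bytes, alignment 8
array of 25: 25 × 56 = 1400

1400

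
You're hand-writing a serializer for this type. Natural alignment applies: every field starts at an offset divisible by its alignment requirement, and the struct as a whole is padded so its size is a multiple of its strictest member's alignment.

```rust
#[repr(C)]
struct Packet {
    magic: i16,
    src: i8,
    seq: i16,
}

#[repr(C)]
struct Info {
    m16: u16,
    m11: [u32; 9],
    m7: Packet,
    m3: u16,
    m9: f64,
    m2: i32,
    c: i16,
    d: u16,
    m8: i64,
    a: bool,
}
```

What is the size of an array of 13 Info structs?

1040

Packet: magic at 0 (size 2, align 2) → ends 2; src at 2 (size 1, align 1) → ends 3; pad 1 to align 2 for seq; seq at 4 (size 2, align 2) → ends 6; total 6 bytes, alignment 2
m16 at 0 (size 2, align 2) → ends 2
pad 2 to align 4 for m11
m11 at 4 (size 36, align 4) → ends 40
m7 at 40 (size 6, align 2) → ends 46
m3 at 46 (size 2, align 2) → ends 48
m9 at 48 (size 8, align 8) → ends 56
m2 at 56 (size 4, align 4) → ends 60
c at 60 (size 2, align 2) → ends 62
d at 62 (size 2, align 2) → ends 64
m8 at 64 (size 8, align 8) → ends 72
a at 72 (size 1, align 1) → ends 73
tail pad 7 to reach multiple of 8
total 80 bytes, alignment 8
array of 13: 13 × 80 = 1040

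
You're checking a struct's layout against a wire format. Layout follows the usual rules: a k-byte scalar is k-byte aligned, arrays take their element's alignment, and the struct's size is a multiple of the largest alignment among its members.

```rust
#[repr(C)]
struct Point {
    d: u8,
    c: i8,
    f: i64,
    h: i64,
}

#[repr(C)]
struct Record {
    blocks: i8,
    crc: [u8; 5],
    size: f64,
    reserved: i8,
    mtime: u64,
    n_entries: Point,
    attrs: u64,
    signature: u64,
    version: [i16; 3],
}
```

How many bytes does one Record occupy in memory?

Point: @0: d [1B, align 1] → 1; @1: c [1B, align 1] → 2; +6 pad (align 8); @8: f [8B, align 8] → 16; @16: h [8B, align 8] → 24; size 24, align 8
@0: blocks [1B, align 1] → 1
@1: crc [5B, align 1] → 6
+2 pad (align 8)
@8: size [8B, align 8] → 16
@16: reserved [1B, align 1] → 17
+7 pad (align 8)
@24: mtime [8B, align 8] → 32
@32: n_entries [24B, align 8] → 56
@56: attrs [8B, align 8] → 64
@64: signature [8B, align 8] → 72
@72: version [6B, align 2] → 78
+2 tail pad (align 8)
size 80, align 8

80 bytes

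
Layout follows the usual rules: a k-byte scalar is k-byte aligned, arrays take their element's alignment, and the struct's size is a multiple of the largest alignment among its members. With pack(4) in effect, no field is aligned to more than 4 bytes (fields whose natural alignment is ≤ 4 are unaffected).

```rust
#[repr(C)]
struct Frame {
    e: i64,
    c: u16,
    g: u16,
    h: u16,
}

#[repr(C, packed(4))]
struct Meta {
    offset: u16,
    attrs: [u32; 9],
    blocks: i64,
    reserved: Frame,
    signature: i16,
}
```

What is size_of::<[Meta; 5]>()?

Frame: 0..8  e  (8B, 8-aligned); 8..10  c  (2B, 2-aligned); 10..12  g  (2B, 2-aligned); 12..14  h  (2B, 2-aligned); 14..16  -- tail padding (2B); sizeof = 16, alignof = 8
0..2  offset  (2B, 2-aligned)
2..4  -- padding (2B)
4..40  attrs  (36B, 4-aligned)
40..48  blocks  (8B, 4-aligned)
48..64  reserved  (16B, 4-aligned)
64..66  signature  (2B, 2-aligned)
66..68  -- tail padding (2B)
sizeof = 68, alignof = 4
array of 5: 5 × 68 = 340

340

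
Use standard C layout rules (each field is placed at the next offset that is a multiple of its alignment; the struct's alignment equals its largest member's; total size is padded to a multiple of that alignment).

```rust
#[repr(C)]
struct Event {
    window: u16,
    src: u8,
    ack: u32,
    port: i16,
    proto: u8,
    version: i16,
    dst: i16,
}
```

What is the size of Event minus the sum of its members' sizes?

@0: window [2B, align 2] → 2
@2: src [1B, align 1] → 3
+1 pad (align 4)
@4: ack [4B, align 4] → 8
@8: port [2B, align 2] → 10
@10: proto [1B, align 1] → 11
+1 pad (align 2)
@12: version [2B, align 2] → 14
@14: dst [2B, align 2] → 16
size 16, align 4
data bytes 14, size 16 → padding 2

2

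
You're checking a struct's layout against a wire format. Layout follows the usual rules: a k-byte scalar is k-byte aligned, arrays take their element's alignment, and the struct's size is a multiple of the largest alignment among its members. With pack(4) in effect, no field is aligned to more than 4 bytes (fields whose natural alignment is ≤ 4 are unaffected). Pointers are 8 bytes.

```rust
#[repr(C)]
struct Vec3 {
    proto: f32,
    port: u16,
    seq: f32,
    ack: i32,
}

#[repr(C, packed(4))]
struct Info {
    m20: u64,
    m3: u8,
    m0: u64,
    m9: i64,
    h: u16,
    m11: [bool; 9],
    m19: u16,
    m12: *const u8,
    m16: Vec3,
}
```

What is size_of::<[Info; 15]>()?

1020

Vec3: proto at 0 (size 4, align 4) → ends 4; port at 4 (size 2, align 2) → ends 6; pad 2 to align 4 for seq; seq at 8 (size 4, align 4) → ends 12; ack at 12 (size 4, align 4) → ends 16; total 16 bytes, alignment 4
m20 at 0 (size 8, align 4) → ends 8
m3 at 8 (size 1, align 1) → ends 9
pad 3 to align 4 for m0
m0 at 12 (size 8, align 4) → ends 20
m9 at 20 (size 8, align 4) → ends 28
h at 28 (size 2, align 2) → ends 30
m11 at 30 (size 9, align 1) → ends 39
pad 1 to align 2 for m19
m19 at 40 (size 2, align 2) → ends 42
pad 2 to align 4 for m12
m12 at 44 (size 8, align 4) → ends 52
m16 at 52 (size 16, align 4) → ends 68
total 68 bytes, alignment 4
array of 15: 15 × 68 = 1020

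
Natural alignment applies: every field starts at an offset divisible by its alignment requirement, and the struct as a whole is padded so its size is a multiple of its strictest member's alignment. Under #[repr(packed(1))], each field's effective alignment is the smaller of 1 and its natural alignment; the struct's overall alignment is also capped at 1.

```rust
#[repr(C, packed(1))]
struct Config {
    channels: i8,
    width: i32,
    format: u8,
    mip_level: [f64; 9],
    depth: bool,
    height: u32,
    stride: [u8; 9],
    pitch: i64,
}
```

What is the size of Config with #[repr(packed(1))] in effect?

100

channels at 0 (size 1, align 1) → ends 1
width at 1 (size 4, align 1) → ends 5
format at 5 (size 1, align 1) → ends 6
mip_level at 6 (size 72, align 1) → ends 78
depth at 78 (size 1, align 1) → ends 79
height at 79 (size 4, align 1) → ends 83
stride at 83 (size 9, align 1) → ends 92
pitch at 92 (size 8, align 1) → ends 100
total 100 bytes, alignment 1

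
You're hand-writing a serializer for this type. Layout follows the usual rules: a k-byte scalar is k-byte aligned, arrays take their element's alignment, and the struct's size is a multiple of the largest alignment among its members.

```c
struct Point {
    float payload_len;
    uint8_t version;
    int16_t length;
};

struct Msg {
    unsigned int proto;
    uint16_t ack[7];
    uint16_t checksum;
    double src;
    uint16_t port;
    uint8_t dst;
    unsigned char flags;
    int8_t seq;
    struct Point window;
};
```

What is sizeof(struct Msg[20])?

960

Point: 0..4  payload_len  (4B, 4-aligned); 4..5  version  (1B, 1-aligned); 5..6  -- padding (1B); 6..8  length  (2B, 2-aligned); sizeof = 8, alignof = 4
0..4  proto  (4B, 4-aligned)
4..18  ack  (14B, 2-aligned)
18..20  checksum  (2B, 2-aligned)
20..24  -- padding (4B)
24..32  src  (8B, 8-aligned)
32..34  port  (2B, 2-aligned)
34..35  dst  (1B, 1-aligned)
35..36  flags  (1B, 1-aligned)
36..37  seq  (1B, 1-aligned)
37..40  -- padding (3B)
40..48  window  (8B, 4-aligned)
sizeof = 48, alignof = 8
array of 20: 20 × 48 = 960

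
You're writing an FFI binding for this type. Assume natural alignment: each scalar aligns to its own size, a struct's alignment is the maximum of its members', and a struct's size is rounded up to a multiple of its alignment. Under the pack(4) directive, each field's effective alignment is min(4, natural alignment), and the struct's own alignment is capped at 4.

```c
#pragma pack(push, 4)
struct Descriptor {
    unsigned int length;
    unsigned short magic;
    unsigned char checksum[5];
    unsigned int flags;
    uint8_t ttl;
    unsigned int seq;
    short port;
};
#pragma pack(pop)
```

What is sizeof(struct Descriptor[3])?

84

@0: length [4B, align 4] → 4
@4: magic [2B, align 2] → 6
@6: checksum [5B, align 1] → 11
+1 pad (align 4)
@12: flags [4B, align 4] → 16
@16: ttl [1B, align 1] → 17
+3 pad (align 4)
@20: seq [4B, align 4] → 24
@24: port [2B, align 2] → 26
+2 tail pad (align 4)
size 28, align 4
array of 3: 3 × 28 = 84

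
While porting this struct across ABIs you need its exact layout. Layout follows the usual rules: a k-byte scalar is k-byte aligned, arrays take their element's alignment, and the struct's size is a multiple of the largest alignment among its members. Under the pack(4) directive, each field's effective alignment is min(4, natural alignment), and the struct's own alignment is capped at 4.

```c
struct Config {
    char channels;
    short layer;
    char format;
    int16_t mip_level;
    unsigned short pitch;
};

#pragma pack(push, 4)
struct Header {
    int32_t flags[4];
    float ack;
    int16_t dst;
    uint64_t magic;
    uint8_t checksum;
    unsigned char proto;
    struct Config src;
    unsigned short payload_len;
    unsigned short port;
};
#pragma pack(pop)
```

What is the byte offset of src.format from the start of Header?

38

Config: channels at 0 (size 1, align 1) → ends 1; pad 1 to align 2 for layer; layer at 2 (size 2, align 2) → ends 4; format at 4 (size 1, align 1) → ends 5; pad 1 to align 2 for mip_level; mip_level at 6 (size 2, align 2) → ends 8; pitch at 8 (size 2, align 2) → ends 10; total 10 bytes, alignment 2
flags at 0 (size 16, align 4) → ends 16
ack at 16 (size 4, align 4) → ends 20
dst at 20 (size 2, align 2) → ends 22
pad 2 to align 4 for magic
magic at 24 (size 8, align 4) → ends 32
checksum at 32 (size 1, align 1) → ends 33
proto at 33 (size 1, align 1) → ends 34
src at 34 (size 10, align 2) → ends 44
within Config: format at 4
34 + 4 = 38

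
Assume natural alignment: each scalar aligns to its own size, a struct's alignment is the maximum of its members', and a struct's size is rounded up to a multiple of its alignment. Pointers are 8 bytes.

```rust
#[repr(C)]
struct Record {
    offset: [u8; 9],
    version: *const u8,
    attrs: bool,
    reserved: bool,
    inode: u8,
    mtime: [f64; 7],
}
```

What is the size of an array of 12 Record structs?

1056

0..9  offset  (9B, 1-aligned)
9..16  -- padding (7B)
16..24  version  (8B, 8-aligned)
24..25  attrs  (1B, 1-aligned)
25..26  reserved  (1B, 1-aligned)
26..27  inode  (1B, 1-aligned)
27..32  -- padding (5B)
32..88  mtime  (56B, 8-aligned)
sizeof = 88, alignof = 8
array of 12: 12 × 88 = 1056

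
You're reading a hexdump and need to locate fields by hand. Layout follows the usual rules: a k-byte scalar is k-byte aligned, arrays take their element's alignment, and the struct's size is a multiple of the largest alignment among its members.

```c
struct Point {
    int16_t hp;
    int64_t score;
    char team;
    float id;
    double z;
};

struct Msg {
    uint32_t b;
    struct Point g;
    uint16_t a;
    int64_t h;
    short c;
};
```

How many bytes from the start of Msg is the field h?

Point: 0..2  hp  (2B, 2-aligned); 2..8  -- padding (6B); 8..16  score  (8B, 8-aligned); 16..17  team  (1B, 1-aligned); 17..20  -- padding (3B); 20..24  id  (4B, 4-aligned); 24..32  z  (8B, 8-aligned); sizeof = 32, alignof = 8
0..4  b  (4B, 4-aligned)
4..8  -- padding (4B)
8..40  g  (32B, 8-aligned)
40..42  a  (2B, 2-aligned)
42..48  -- padding (6B)
48..56  h  (8B, 8-aligned)

48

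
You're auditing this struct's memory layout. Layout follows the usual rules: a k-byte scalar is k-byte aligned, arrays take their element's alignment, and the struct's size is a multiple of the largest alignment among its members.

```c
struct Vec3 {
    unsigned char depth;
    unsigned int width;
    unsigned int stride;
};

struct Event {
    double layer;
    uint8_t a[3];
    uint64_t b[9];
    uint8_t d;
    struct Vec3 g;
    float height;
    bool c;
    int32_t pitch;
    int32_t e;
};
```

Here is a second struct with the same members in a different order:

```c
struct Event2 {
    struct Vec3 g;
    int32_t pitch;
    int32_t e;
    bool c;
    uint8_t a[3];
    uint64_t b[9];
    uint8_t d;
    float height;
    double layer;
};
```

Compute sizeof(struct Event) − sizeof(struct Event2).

Vec3: depth at 0 (size 1, align 1) → ends 1; pad 3 to align 4 for width; width at 4 (size 4, align 4) → ends 8; stride at 8 (size 4, align 4) → ends 12; total 12 bytes, alignment 4
layer at 0 (size 8, align 8) → ends 8
a at 8 (size 3, align 1) → ends 11
pad 5 to align 8 for b
b at 16 (size 72, align 8) → ends 88
d at 88 (size 1, align 1) → ends 89
pad 3 to align 4 for g
g at 92 (size 12, align 4) → ends 104
height at 104 (size 4, align 4) → ends 108
c at 108 (size 1, align 1) → ends 109
pad 3 to align 4 for pitch
pitch at 112 (size 4, align 4) → ends 116
e at 116 (size 4, align 4) → ends 120
total 120 bytes, alignment 8
— Event2 —
g at 0 (size 12, align 4) → ends 12
pitch at 12 (size 4, align 4) → ends 16
e at 16 (size 4, align 4) → ends 20
c at 20 (size 1, align 1) → ends 21
a at 21 (size 3, align 1) → ends 24
b at 24 (size 72, align 8) → ends 96
d at 96 (size 1, align 1) → ends 97
pad 3 to align 4 for height
height at 100 (size 4, align 4) → ends 104
layer at 104 (size 8, align 8) → ends 112
total 112 bytes, alignment 8
120 − 112 = 8

8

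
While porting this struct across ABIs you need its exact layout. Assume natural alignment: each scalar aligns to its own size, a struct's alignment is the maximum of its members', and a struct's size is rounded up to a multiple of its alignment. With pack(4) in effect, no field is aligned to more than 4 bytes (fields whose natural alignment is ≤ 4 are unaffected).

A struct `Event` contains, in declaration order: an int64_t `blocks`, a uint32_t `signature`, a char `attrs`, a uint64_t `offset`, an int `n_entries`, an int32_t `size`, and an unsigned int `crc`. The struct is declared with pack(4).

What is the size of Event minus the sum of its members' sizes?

3

0..8  blocks  (8B, 4-aligned)
8..12  signature  (4B, 4-aligned)
12..13  attrs  (1B, 1-aligned)
13..16  -- padding (3B)
16..24  offset  (8B, 4-aligned)
24..28  n_entries  (4B, 4-aligned)
28..32  size  (4B, 4-aligned)
32..36  crc  (4B, 4-aligned)
sizeof = 36, alignof = 4
data bytes 33, size 36 → padding 3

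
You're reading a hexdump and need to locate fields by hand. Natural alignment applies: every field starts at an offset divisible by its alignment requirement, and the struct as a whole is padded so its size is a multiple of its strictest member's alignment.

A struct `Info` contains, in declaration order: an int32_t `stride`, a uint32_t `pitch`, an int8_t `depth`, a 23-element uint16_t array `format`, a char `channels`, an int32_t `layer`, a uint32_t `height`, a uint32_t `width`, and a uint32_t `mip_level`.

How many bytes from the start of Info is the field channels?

@0: stride [4B, align 4] → 4
@4: pitch [4B, align 4] → 8
@8: depth [1B, align 1] → 9
+1 pad (align 2)
@10: format [46B, align 2] → 56
@56: channels [1B, align 1] → 57

56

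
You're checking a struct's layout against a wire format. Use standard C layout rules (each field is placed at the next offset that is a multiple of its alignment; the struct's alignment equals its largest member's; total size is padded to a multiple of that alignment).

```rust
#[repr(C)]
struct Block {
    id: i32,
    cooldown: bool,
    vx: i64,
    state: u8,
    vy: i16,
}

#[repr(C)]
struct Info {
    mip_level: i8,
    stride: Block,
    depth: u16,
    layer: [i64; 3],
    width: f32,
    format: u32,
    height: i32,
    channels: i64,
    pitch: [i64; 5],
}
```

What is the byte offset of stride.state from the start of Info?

Block: id at 0 (size 4, align 4) → ends 4; cooldown at 4 (size 1, align 1) → ends 5; pad 3 to align 8 for vx; vx at 8 (size 8, align 8) → ends 16; state at 16 (size 1, align 1) → ends 17; pad 1 to align 2 for vy; vy at 18 (size 2, align 2) → ends 20; tail pad 4 to reach multiple of 8; total 24 bytes, alignment 8
mip_level at 0 (size 1, align 1) → ends 1
pad 7 to align 8 for stride
stride at 8 (size 24, align 8) → ends 32
within Block: state at 16
8 + 16 = 24

24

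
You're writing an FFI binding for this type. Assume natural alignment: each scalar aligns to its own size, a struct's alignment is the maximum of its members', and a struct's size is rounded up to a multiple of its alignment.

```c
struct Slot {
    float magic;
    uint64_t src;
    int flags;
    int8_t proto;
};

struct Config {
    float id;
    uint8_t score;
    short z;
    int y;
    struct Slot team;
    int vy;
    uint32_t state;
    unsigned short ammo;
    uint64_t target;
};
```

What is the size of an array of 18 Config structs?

Slot: magic at 0 (size 4, align 4) → ends 4; pad 4 to align 8 for src; src at 8 (size 8, align 8) → ends 16; flags at 16 (size 4, align 4) → ends 20; proto at 20 (size 1, align 1) → ends 21; tail pad 3 to reach multiple of 8; total 24 bytes, alignment 8
id at 0 (size 4, align 4) → ends 4
score at 4 (size 1, align 1) → ends 5
pad 1 to align 2 for z
z at 6 (size 2, align 2) → ends 8
y at 8 (size 4, align 4) → ends 12
pad 4 to align 8 for team
team at 16 (size 24, align 8) → ends 40
vy at 40 (size 4, align 4) → ends 44
state at 44 (size 4, align 4) → ends 48
ammo at 48 (size 2, align 2) → ends 50
pad 6 to align 8 for target
target at 56 (size 8, align 8) → ends 64
total 64 bytes, alignment 8
array of 18: 18 × 64 = 1152

1152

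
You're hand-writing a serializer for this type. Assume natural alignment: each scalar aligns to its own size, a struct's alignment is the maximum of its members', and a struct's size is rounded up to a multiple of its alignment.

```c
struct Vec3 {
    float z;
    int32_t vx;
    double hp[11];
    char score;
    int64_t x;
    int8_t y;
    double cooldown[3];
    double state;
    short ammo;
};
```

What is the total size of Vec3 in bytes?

0..4  z  (4B, 4-aligned)
4..8  vx  (4B, 4-aligned)
8..96  hp  (88B, 8-aligned)
96..97  score  (1B, 1-aligned)
97..104  -- padding (7B)
104..112  x  (8B, 8-aligned)
112..113  y  (1B, 1-aligned)
113..120  -- padding (7B)
120..144  cooldown  (24B, 8-aligned)
144..152  state  (8B, 8-aligned)
152..154  ammo  (2B, 2-aligned)
154..160  -- tail padding (6B)
sizeof = 160, alignof = 8

160 bytes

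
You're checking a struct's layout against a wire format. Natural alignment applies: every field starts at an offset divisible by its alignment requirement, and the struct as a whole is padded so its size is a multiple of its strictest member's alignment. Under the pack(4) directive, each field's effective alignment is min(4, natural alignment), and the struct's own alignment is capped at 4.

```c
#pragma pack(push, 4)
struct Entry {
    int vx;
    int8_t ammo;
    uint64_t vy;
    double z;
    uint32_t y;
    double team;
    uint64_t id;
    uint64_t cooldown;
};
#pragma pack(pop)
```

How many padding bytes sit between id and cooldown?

0..4  vx  (4B, 4-aligned)
4..5  ammo  (1B, 1-aligned)
5..8  -- padding (3B)
8..16  vy  (8B, 4-aligned)
16..24  z  (8B, 4-aligned)
24..28  y  (4B, 4-aligned)
28..36  team  (8B, 4-aligned)
36..44  id  (8B, 4-aligned)
44..52  cooldown  (8B, 4-aligned)

0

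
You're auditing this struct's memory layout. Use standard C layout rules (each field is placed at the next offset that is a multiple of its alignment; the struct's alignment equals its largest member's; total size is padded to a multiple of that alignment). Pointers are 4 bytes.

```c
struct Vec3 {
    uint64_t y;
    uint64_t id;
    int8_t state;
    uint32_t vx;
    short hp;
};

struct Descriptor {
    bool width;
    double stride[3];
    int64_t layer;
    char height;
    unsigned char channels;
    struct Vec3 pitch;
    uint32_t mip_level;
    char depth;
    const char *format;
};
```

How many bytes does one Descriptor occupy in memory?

96

Vec3: 0..8  y  (8B, 8-aligned); 8..16  id  (8B, 8-aligned); 16..17  state  (1B, 1-aligned); 17..20  -- padding (3B); 20..24  vx  (4B, 4-aligned); 24..26  hp  (2B, 2-aligned); 26..32  -- tail padding (6B); sizeof = 32, alignof = 8
0..1  width  (1B, 1-aligned)
1..8  -- padding (7B)
8..32  stride  (24B, 8-aligned)
32..40  layer  (8B, 8-aligned)
40..41  height  (1B, 1-aligned)
41..42  channels  (1B, 1-aligned)
42..48  -- padding (6B)
48..80  pitch  (32B, 8-aligned)
80..84  mip_level  (4B, 4-aligned)
84..85  depth  (1B, 1-aligned)
85..88  -- padding (3B)
88..92  format  (4B, 4-aligned)
92..96  -- tail padding (4B)
sizeof = 96, alignof = 8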